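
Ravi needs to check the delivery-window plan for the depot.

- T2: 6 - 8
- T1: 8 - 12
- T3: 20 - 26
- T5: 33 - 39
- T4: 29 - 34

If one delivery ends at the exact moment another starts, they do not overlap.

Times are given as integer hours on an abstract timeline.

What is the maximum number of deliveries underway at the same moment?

2

Sort all start/end points and keep a running count:
6 start T2 → 1
8 end T2 → 0
8 start T1 → 1
12 end T1 → 0
20 start T3 → 1
26 end T3 → 0
29 start T4 → 1
33 start T5 → 2
34 end T4 → 1
39 end T5 → 0
Peak is 2, at 33 (T4, T5).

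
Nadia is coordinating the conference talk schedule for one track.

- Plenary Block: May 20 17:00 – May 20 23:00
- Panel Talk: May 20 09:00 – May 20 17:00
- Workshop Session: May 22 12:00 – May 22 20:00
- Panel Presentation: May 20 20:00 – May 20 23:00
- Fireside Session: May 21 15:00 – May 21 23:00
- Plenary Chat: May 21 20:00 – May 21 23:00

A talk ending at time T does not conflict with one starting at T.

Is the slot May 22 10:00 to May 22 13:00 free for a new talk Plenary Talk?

No — it overlaps Workshop Session

Panel Talk: ends May 20 17:00 at or before Plenary Talk starts May 22 10:00 → clear.
Plenary Block: ends May 20 23:00 at or before Plenary Talk starts May 22 10:00 → clear.
Panel Presentation: ends May 20 23:00 at or before Plenary Talk starts May 22 10:00 → clear.
Fireside Session: ends May 21 23:00 at or before Plenary Talk starts May 22 10:00 → clear.
Plenary Chat: ends May 21 23:00 at or before Plenary Talk starts May 22 10:00 → clear.
Workshop Session: starts May 22 12:00 before Plenary Talk ends May 22 13:00, and ends May 22 20:00 after Plenary Talk starts May 22 10:00 → overlap.
Plenary Talk overlaps Workshop Session.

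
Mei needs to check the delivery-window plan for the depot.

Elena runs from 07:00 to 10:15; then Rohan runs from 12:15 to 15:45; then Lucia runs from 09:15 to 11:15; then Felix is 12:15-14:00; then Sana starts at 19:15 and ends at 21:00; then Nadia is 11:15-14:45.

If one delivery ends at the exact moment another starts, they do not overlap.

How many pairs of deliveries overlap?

4

Sorted by start: Elena, Lucia, Nadia, Felix, Rohan, Sana.
Lucia starts before Elena ends → Elena and Lucia overlap.
Nadia starts after Elena ends; Elena is clear from here.
Nadia starts exactly when Lucia ends (back-to-back, no overlap); Lucia is clear from here.
Felix starts before Nadia ends → Nadia and Felix overlap.
Rohan starts before Nadia ends → Nadia and Rohan overlap.
Sana starts after Nadia ends.
Rohan starts before Felix ends → Felix and Rohan overlap.
Sana starts after Felix ends.
Sana starts after Rohan ends.
Overlapping pairs: Elena & Lucia, Felix & Nadia, Felix & Rohan, Nadia & Rohan — 4 in total.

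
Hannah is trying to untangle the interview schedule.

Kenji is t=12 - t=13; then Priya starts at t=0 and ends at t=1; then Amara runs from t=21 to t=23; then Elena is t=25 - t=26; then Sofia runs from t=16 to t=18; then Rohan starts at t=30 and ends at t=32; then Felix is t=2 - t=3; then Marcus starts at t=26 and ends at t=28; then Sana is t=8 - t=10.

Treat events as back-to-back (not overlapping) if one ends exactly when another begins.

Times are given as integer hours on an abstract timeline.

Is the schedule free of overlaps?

Sorted by start: Priya, Felix, Sana, Kenji, Sofia, Amara, Elena, Marcus, Rohan.
Felix starts after Priya ends — done with Priya.
Sana starts after Felix ends — done with Felix.
Kenji starts after Sana ends — done with Sana.
Sofia starts after Kenji ends — done with Kenji.
Amara starts after Sofia ends — done with Sofia.
Elena starts after Amara ends — done with Amara.
Marcus starts exactly when Elena ends (back-to-back, no overlap) — done with Elena.
Rohan starts after Marcus ends.
Every pair is clear; the schedule has no overlaps.

Yes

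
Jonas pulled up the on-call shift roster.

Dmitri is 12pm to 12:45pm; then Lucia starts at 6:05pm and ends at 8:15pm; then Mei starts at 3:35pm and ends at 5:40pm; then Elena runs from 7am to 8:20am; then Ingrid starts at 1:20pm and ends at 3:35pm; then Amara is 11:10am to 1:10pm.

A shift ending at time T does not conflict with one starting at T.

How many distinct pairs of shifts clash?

Sorted by start: Elena, Amara, Dmitri, Ingrid, Mei, Lucia.
Amara starts after Elena ends — done with Elena.
Dmitri starts before Amara ends → Amara and Dmitri overlap.
Ingrid starts after Amara ends — done with Amara.
Ingrid starts after Dmitri ends — done with Dmitri.
Mei starts exactly when Ingrid ends (back-to-back, no overlap) — done with Ingrid.
Lucia starts after Mei ends.
Overlapping pairs: Amara & Dmitri — 1 in total.

1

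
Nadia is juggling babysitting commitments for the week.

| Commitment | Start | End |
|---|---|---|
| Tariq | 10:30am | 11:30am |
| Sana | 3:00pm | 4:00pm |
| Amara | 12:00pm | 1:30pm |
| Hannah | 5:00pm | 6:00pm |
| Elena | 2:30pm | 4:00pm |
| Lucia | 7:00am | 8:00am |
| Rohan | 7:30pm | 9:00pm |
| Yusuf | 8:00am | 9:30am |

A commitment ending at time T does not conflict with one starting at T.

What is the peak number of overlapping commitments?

2

Sweep the timeline, counting +1 at each start and −1 at each end (ends before starts at a tie):
7:00am start Lucia → 1
8:00am end Lucia → 0
8:00am start Yusuf → 1
9:30am end Yusuf → 0
10:30am start Tariq → 1
11:30am end Tariq → 0
12:00pm start Amara → 1
1:30pm end Amara → 0
2:30pm start Elena → 1
3:00pm start Sana → 2
4:00pm end Elena → 1
4:00pm end Sana → 0
5:00pm start Hannah → 1
6:00pm end Hannah → 0
7:30pm start Rohan → 1
9:00pm end Rohan → 0
Peak is 2, at 3:00pm (Elena, Sana).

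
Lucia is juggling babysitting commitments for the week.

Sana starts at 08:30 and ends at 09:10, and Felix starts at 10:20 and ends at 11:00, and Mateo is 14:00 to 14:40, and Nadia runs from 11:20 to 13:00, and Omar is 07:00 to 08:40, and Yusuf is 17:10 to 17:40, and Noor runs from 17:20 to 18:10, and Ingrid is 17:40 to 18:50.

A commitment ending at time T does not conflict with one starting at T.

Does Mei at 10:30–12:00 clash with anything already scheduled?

Omar: ends 08:40 at or before Mei starts 10:30 → clear.
Sana: ends 09:10 at or before Mei starts 10:30 → clear.
Felix: starts 10:20 before Mei ends 12:00, and ends 11:00 after Mei starts 10:30 → overlap.
Nadia: starts 11:20 before Mei ends 12:00, and ends 13:00 after Mei starts 10:30 → overlap.
Mateo: starts 14:00 at or after Mei ends 12:00 → clear.
Yusuf: starts 17:10 at or after Mei ends 12:00 → clear.
Noor: starts 17:20 at or after Mei ends 12:00 → clear.
Ingrid: starts 17:40 at or after Mei ends 12:00 → clear.
Mei overlaps Felix, Nadia.

Yes — it overlaps Felix, Nadia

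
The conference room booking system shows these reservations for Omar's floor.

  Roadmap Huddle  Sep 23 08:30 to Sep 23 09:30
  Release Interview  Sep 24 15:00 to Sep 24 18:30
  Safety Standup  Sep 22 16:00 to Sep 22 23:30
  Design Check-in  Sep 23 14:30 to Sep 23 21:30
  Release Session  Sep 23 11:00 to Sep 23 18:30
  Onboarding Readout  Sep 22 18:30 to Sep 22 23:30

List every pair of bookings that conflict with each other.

Design Check-in & Release Session, Onboarding Readout & Safety Standup

Sorted by start: Safety Standup, Onboarding Readout, Roadmap Huddle, Release Session, Design Check-in, Release Interview.
Onboarding Readout starts before Safety Standup ends → Safety Standup and Onboarding Readout overlap.
Roadmap Huddle starts after Safety Standup ends — done with Safety Standup.
Roadmap Huddle starts after Onboarding Readout ends — done with Onboarding Readout.
Release Session starts after Roadmap Huddle ends — done with Roadmap Huddle.
Design Check-in starts before Release Session ends → Release Session and Design Check-in overlap.
Release Interview starts after Release Session ends.
Release Interview starts after Design Check-in ends.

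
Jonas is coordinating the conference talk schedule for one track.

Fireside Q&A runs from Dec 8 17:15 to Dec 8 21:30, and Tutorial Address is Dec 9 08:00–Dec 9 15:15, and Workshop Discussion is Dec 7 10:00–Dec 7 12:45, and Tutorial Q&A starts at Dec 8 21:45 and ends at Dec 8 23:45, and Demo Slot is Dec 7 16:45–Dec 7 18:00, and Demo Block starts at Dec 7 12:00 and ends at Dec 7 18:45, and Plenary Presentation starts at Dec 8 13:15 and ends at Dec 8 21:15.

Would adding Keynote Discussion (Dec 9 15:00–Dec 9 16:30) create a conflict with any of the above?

Yes — it overlaps Tutorial Address

Workshop Discussion: ends Dec 7 12:45 at or before Keynote Discussion starts Dec 9 15:00 → clear.
Demo Block: ends Dec 7 18:45 at or before Keynote Discussion starts Dec 9 15:00 → clear.
Demo Slot: ends Dec 7 18:00 at or before Keynote Discussion starts Dec 9 15:00 → clear.
Plenary Presentation: ends Dec 8 21:15 at or before Keynote Discussion starts Dec 9 15:00 → clear.
Fireside Q&A: ends Dec 8 21:30 at or before Keynote Discussion starts Dec 9 15:00 → clear.
Tutorial Q&A: ends Dec 8 23:45 at or before Keynote Discussion starts Dec 9 15:00 → clear.
Tutorial Address: starts Dec 9 08:00 before Keynote Discussion ends Dec 9 16:30, and ends Dec 9 15:15 after Keynote Discussion starts Dec 9 15:00 → overlap.
Keynote Discussion overlaps Tutorial Address.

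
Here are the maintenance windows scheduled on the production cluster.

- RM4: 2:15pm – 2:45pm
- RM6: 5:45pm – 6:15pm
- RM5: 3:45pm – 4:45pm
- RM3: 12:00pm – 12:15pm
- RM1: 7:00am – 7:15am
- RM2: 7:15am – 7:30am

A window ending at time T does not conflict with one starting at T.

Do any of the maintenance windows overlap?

No

Sorted by start: RM1, RM2, RM3, RM4, RM5, RM6.
RM2 starts exactly when RM1 ends (back-to-back, no overlap) — done with RM1.
RM3 starts after RM2 ends — done with RM2.
RM4 starts after RM3 ends — done with RM3.
RM5 starts after RM4 ends — done with RM4.
RM6 starts after RM5 ends.
Every pair is clear; the schedule has no overlaps.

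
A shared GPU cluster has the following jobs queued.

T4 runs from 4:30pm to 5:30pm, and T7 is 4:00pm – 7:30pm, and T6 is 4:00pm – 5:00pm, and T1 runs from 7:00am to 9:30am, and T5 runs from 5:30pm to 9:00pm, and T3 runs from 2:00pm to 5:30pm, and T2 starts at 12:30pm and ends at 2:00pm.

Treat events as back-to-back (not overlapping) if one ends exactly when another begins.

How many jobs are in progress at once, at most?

Sweep the timeline, counting +1 at each start and −1 at each end (ends before starts at a tie):
7:00am start T1 → 1
9:30am end T1 → 0
12:30pm start T2 → 1
2:00pm end T2 → 0
2:00pm start T3 → 1
4:00pm start T6 → 2
4:00pm start T7 → 3
4:30pm start T4 → 4
5:00pm end T6 → 3
5:30pm end T3 → 2
5:30pm end T4 → 1
5:30pm start T5 → 2
7:30pm end T7 → 1
9:00pm end T5 → 0
Peak is 4, at 4:30pm (T3, T4, T6, T7).

4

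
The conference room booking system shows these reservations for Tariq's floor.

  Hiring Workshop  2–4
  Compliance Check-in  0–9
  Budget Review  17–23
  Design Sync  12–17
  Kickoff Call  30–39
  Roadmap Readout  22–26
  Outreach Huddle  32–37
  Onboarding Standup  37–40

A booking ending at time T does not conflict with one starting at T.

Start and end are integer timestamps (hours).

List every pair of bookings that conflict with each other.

Budget Review & Roadmap Readout, Compliance Check-in & Hiring Workshop, Kickoff Call & Onboarding Standup, Kickoff Call & Outreach Huddle

Sorted by start: Compliance Check-in, Hiring Workshop, Design Sync, Budget Review, Roadmap Readout, Kickoff Call, Outreach Huddle, Onboarding Standup.
Hiring Workshop starts before Compliance Check-in ends → Compliance Check-in and Hiring Workshop overlap.
Design Sync starts after Compliance Check-in ends, so Compliance Check-in has no further overlaps.
Design Sync starts after Hiring Workshop ends, so Hiring Workshop has no further overlaps.
Budget Review starts exactly when Design Sync ends (back-to-back, no overlap), so Design Sync has no further overlaps.
Roadmap Readout starts before Budget Review ends → Budget Review and Roadmap Readout overlap.
Kickoff Call starts after Budget Review ends, so Budget Review has no further overlaps.
Kickoff Call starts after Roadmap Readout ends, so Roadmap Readout has no further overlaps.
Outreach Huddle starts before Kickoff Call ends → Kickoff Call and Outreach Huddle overlap.
Onboarding Standup starts before Kickoff Call ends → Kickoff Call and Onboarding Standup overlap.
Onboarding Standup starts exactly when Outreach Huddle ends (back-to-back, no overlap).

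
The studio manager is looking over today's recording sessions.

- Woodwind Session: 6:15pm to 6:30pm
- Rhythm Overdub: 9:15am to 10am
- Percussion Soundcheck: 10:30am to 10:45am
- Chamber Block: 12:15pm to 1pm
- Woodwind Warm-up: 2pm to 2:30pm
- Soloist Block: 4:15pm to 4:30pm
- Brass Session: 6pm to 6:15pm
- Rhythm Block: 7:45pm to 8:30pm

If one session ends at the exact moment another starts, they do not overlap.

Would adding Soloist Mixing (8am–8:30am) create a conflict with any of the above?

Rhythm Overdub: starts 9:15am at or after Soloist Mixing ends 8:30am → clear.
Percussion Soundcheck: starts 10:30am at or after Soloist Mixing ends 8:30am → clear.
Chamber Block: starts 12:15pm at or after Soloist Mixing ends 8:30am → clear.
Woodwind Warm-up: starts 2pm at or after Soloist Mixing ends 8:30am → clear.
Soloist Block: starts 4:15pm at or after Soloist Mixing ends 8:30am → clear.
Brass Session: starts 6pm at or after Soloist Mixing ends 8:30am → clear.
Woodwind Session: starts 6:15pm at or after Soloist Mixing ends 8:30am → clear.
Rhythm Block: starts 7:45pm at or after Soloist Mixing ends 8:30am → clear.

No — it doesn't clash with anything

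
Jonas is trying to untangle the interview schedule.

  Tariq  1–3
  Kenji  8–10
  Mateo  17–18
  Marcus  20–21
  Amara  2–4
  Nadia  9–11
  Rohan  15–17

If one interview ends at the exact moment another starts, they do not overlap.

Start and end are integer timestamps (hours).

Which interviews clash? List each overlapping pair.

Sorted by start: Tariq, Amara, Kenji, Nadia, Rohan, Mateo, Marcus.
Amara starts before Tariq ends → Tariq and Amara overlap.
Kenji starts after Tariq ends — done with Tariq.
Kenji starts after Amara ends — done with Amara.
Nadia starts before Kenji ends → Kenji and Nadia overlap.
Rohan starts after Kenji ends — done with Kenji.
Rohan starts after Nadia ends — done with Nadia.
Mateo starts exactly when Rohan ends (back-to-back, no overlap) — done with Rohan.
Marcus starts after Mateo ends.

Amara & Tariq, Kenji & Nadia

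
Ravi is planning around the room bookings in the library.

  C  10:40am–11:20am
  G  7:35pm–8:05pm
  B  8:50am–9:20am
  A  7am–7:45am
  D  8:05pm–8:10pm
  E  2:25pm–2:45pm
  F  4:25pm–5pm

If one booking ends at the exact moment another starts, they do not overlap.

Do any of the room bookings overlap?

No

Two intervals overlap when each starts before the other ends.
Sorted by start: A, B, C, E, F, G, D.
B starts after A ends, so nothing later overlaps A either.
C starts after B ends, so nothing later overlaps B either.
E starts after C ends, so nothing later overlaps C either.
F starts after E ends, so nothing later overlaps E either.
G starts after F ends, so nothing later overlaps F either.
D starts exactly when G ends (back-to-back, no overlap).
Every pair is clear; the schedule has no overlaps.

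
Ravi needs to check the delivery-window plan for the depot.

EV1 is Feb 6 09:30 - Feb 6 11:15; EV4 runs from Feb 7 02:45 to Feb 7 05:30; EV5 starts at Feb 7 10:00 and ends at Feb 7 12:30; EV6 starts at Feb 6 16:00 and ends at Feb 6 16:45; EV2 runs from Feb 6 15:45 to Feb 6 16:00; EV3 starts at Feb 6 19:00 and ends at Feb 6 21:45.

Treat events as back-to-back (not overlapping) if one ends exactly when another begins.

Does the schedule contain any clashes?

Sorted by start: EV1, EV2, EV6, EV3, EV4, EV5.
EV2 starts after EV1 ends, so nothing later overlaps EV1 either.
EV6 starts exactly when EV2 ends (back-to-back, no overlap), so nothing later overlaps EV2 either.
EV3 starts after EV6 ends, so nothing later overlaps EV6 either.
EV4 starts after EV3 ends, so nothing later overlaps EV3 either.
EV5 starts after EV4 ends.
Every pair is clear; the schedule has no overlaps.

No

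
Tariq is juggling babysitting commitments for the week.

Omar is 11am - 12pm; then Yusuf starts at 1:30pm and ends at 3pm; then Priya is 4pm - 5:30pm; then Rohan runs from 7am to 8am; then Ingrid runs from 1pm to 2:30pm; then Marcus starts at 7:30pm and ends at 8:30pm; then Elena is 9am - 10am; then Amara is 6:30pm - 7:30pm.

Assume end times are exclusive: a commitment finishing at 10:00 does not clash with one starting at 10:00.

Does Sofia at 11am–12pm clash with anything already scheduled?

Rohan: ends 8am at or before Sofia starts 11am → clear.
Elena: ends 10am at or before Sofia starts 11am → clear.
Omar: starts 11am before Sofia ends 12pm, and ends 12pm after Sofia starts 11am → overlap.
Ingrid: starts 1pm at or after Sofia ends 12pm → clear.
Yusuf: starts 1:30pm at or after Sofia ends 12pm → clear.
Priya: starts 4pm at or after Sofia ends 12pm → clear.
Amara: starts 6:30pm at or after Sofia ends 12pm → clear.
Marcus: starts 7:30pm at or after Sofia ends 12pm → clear.
Sofia overlaps Omar.

Yes — it overlaps Omar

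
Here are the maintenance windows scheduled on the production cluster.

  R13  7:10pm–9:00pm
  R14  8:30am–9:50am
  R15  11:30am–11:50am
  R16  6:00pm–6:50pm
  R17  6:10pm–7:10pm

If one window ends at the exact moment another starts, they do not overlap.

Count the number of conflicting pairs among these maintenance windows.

1

Check each pair: they overlap iff neither finishes before the other starts.
Sorted by start: R14, R15, R16, R17, R13.
R15 starts after R14 ends — done with R14.
R16 starts after R15 ends — done with R15.
R17 starts before R16 ends → R16 and R17 overlap.
R13 starts after R16 ends.
R13 starts exactly when R17 ends (back-to-back, no overlap).
Overlapping pairs: R16 & R17 — 1 in total.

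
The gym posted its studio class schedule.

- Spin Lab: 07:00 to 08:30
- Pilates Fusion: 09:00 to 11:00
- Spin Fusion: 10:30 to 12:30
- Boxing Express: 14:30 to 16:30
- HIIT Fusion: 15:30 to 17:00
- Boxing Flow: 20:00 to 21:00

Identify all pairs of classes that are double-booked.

Boxing Express & HIIT Fusion, Pilates Fusion & Spin Fusion

Check each pair: they overlap iff neither finishes before the other starts.
Sorted by start: Spin Lab, Pilates Fusion, Spin Fusion, Boxing Express, HIIT Fusion, Boxing Flow.
Pilates Fusion starts after Spin Lab ends, so Spin Lab has no further overlaps.
Spin Fusion starts before Pilates Fusion ends → Pilates Fusion and Spin Fusion overlap.
Boxing Express starts after Pilates Fusion ends, so Pilates Fusion has no further overlaps.
Boxing Express starts after Spin Fusion ends, so Spin Fusion has no further overlaps.
HIIT Fusion starts before Boxing Express ends → Boxing Express and HIIT Fusion overlap.
Boxing Flow starts after Boxing Express ends.
Boxing Flow starts after HIIT Fusion ends.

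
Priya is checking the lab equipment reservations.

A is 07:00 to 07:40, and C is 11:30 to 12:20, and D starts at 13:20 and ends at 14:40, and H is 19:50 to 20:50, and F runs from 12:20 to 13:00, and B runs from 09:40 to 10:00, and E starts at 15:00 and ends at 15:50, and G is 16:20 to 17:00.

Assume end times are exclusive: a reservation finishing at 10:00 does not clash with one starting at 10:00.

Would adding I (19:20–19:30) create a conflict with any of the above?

No — it doesn't clash with anything

A: ends 07:40 at or before I starts 19:20 → clear.
B: ends 10:00 at or before I starts 19:20 → clear.
C: ends 12:20 at or before I starts 19:20 → clear.
F: ends 13:00 at or before I starts 19:20 → clear.
D: ends 14:40 at or before I starts 19:20 → clear.
E: ends 15:50 at or before I starts 19:20 → clear.
G: ends 17:00 at or before I starts 19:20 → clear.
H: starts 19:50 at or after I ends 19:30 → clear.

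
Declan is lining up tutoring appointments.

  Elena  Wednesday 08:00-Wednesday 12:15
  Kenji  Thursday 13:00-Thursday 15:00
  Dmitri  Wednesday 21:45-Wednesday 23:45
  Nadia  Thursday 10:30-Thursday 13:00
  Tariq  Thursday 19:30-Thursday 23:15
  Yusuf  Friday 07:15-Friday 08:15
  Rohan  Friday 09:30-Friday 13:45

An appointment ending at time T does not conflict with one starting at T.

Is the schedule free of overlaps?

Yes

Sorted by start: Elena, Dmitri, Nadia, Kenji, Tariq, Yusuf, Rohan.
Dmitri starts after Elena ends, so nothing later overlaps Elena either.
Nadia starts after Dmitri ends, so nothing later overlaps Dmitri either.
Kenji starts exactly when Nadia ends (back-to-back, no overlap), so nothing later overlaps Nadia either.
Tariq starts after Kenji ends, so nothing later overlaps Kenji either.
Yusuf starts after Tariq ends, so nothing later overlaps Tariq either.
Rohan starts after Yusuf ends.
Every pair is clear; the schedule has no overlaps.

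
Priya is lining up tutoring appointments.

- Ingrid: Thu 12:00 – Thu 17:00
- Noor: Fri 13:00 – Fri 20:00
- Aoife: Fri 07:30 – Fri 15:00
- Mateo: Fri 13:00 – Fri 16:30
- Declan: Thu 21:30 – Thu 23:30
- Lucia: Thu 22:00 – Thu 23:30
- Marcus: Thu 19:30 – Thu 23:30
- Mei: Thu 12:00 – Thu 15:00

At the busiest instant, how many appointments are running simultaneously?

Sort all start/end points and keep a running count:
Thu 12:00 start Ingrid → 1
Thu 12:00 start Mei → 2
Thu 15:00 end Mei → 1
Thu 17:00 end Ingrid → 0
Thu 19:30 start Marcus → 1
Thu 21:30 start Declan → 2
Thu 22:00 start Lucia → 3
Thu 23:30 end Declan → 2
Thu 23:30 end Lucia → 1
Thu 23:30 end Marcus → 0
Fri 07:30 start Aoife → 1
Fri 13:00 start Mateo → 2
Fri 13:00 start Noor → 3
Fri 15:00 end Aoife → 2
Fri 16:30 end Mateo → 1
Fri 20:00 end Noor → 0
Peak is 3, at Thu 22:00 (Declan, Lucia, Marcus).

3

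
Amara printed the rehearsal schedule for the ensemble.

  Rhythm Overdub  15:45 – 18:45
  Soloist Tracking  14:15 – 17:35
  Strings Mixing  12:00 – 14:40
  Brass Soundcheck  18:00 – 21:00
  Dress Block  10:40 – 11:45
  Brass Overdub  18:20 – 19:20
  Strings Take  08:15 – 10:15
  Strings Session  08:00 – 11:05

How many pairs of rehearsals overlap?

7

Sorted by start: Strings Session, Strings Take, Dress Block, Strings Mixing, Soloist Tracking, Rhythm Overdub, Brass Soundcheck, Brass Overdub.
Strings Take starts before Strings Session ends → Strings Session and Strings Take overlap.
Dress Block starts before Strings Session ends → Strings Session and Dress Block overlap.
Strings Mixing starts after Strings Session ends; Strings Session is clear from here.
Dress Block starts after Strings Take ends; Strings Take is clear from here.
Strings Mixing starts after Dress Block ends; Dress Block is clear from here.
Soloist Tracking starts before Strings Mixing ends → Strings Mixing and Soloist Tracking overlap.
Rhythm Overdub starts after Strings Mixing ends; Strings Mixing is clear from here.
Rhythm Overdub starts before Soloist Tracking ends → Soloist Tracking and Rhythm Overdub overlap.
Brass Soundcheck starts after Soloist Tracking ends; Soloist Tracking is clear from here.
Brass Soundcheck starts before Rhythm Overdub ends → Rhythm Overdub and Brass Soundcheck overlap.
Brass Overdub starts before Rhythm Overdub ends → Rhythm Overdub and Brass Overdub overlap.
Brass Overdub starts before Brass Soundcheck ends → Brass Soundcheck and Brass Overdub overlap.
Overlapping pairs: Brass Overdub & Brass Soundcheck, Brass Overdub & Rhythm Overdub, Brass Soundcheck & Rhythm Overdub, Dress Block & Strings Session, Rhythm Overdub & Soloist Tracking, Soloist Tracking & Strings Mixing, Strings Session & Strings Take — 7 in total.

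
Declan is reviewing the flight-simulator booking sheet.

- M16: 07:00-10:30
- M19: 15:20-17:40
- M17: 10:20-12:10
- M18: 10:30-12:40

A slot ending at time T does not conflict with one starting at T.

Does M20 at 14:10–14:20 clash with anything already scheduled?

No — it doesn't clash with anything

M16: ends 10:30 at or before M20 starts 14:10 → clear.
M17: ends 12:10 at or before M20 starts 14:10 → clear.
M18: ends 12:40 at or before M20 starts 14:10 → clear.
M19: starts 15:20 at or after M20 ends 14:20 → clear.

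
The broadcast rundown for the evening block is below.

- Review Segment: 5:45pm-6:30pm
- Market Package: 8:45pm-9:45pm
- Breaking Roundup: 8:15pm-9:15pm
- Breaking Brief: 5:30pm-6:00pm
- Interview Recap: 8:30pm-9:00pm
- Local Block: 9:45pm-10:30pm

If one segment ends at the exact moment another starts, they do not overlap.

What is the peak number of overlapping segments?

3

Sort all start/end points and keep a running count:
5:30pm start Breaking Brief → 1
5:45pm start Review Segment → 2
6:00pm end Breaking Brief → 1
6:30pm end Review Segment → 0
8:15pm start Breaking Roundup → 1
8:30pm start Interview Recap → 2
8:45pm start Market Package → 3
9:00pm end Interview Recap → 2
9:15pm end Breaking Roundup → 1
9:45pm end Market Package → 0
9:45pm start Local Block → 1
10:30pm end Local Block → 0
Peak is 3, at 8:45pm (Breaking Roundup, Interview Recap, Market Package).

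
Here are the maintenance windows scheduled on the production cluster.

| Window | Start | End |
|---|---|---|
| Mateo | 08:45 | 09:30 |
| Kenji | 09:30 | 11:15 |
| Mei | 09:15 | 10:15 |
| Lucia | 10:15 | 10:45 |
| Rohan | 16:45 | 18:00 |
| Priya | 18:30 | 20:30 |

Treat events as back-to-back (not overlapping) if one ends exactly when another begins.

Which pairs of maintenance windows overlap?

Kenji & Lucia, Kenji & Mei, Mateo & Mei

Sorted by start: Mateo, Mei, Kenji, Lucia, Rohan, Priya.
Mei starts before Mateo ends → Mateo and Mei overlap.
Kenji starts exactly when Mateo ends (back-to-back, no overlap); Mateo is clear from here.
Kenji starts before Mei ends → Mei and Kenji overlap.
Lucia starts exactly when Mei ends (back-to-back, no overlap); Mei is clear from here.
Lucia starts before Kenji ends → Kenji and Lucia overlap.
Rohan starts after Kenji ends; Kenji is clear from here.
Rohan starts after Lucia ends; Lucia is clear from here.
Priya starts after Rohan ends.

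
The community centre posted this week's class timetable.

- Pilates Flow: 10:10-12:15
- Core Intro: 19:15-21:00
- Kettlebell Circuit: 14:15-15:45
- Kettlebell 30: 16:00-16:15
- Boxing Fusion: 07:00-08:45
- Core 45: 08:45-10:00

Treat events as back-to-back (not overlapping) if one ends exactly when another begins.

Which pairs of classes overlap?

Sorted by start: Boxing Fusion, Core 45, Pilates Flow, Kettlebell Circuit, Kettlebell 30, Core Intro.
Core 45 starts exactly when Boxing Fusion ends (back-to-back, no overlap); Boxing Fusion is clear from here.
Pilates Flow starts after Core 45 ends; Core 45 is clear from here.
Kettlebell Circuit starts after Pilates Flow ends; Pilates Flow is clear from here.
Kettlebell 30 starts after Kettlebell Circuit ends; Kettlebell Circuit is clear from here.
Core Intro starts after Kettlebell 30 ends.

no conflicts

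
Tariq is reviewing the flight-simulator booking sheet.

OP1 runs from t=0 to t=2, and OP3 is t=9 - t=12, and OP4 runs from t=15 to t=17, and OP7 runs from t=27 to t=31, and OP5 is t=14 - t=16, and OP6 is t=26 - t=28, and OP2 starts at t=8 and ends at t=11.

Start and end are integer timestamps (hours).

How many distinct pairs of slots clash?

3

Sorted by start: OP1, OP2, OP3, OP5, OP4, OP6, OP7.
OP2 starts after OP1 ends — done with OP1.
OP3 starts before OP2 ends → OP2 and OP3 overlap.
OP5 starts after OP2 ends — done with OP2.
OP5 starts after OP3 ends — done with OP3.
OP4 starts before OP5 ends → OP5 and OP4 overlap.
OP6 starts after OP5 ends — done with OP5.
OP6 starts after OP4 ends — done with OP4.
OP7 starts before OP6 ends → OP6 and OP7 overlap.
Overlapping pairs: OP2 & OP3, OP4 & OP5, OP6 & OP7 — 3 in total.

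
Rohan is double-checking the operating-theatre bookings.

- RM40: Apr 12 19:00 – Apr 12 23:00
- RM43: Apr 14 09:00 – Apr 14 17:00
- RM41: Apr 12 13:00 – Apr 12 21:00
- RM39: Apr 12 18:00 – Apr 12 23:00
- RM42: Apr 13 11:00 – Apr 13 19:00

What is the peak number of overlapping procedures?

Sweep the timeline, counting +1 at each start and −1 at each end (ends before starts at a tie):
Apr 12 13:00 start RM41 → 1
Apr 12 18:00 start RM39 → 2
Apr 12 19:00 start RM40 → 3
Apr 12 21:00 end RM41 → 2
Apr 12 23:00 end RM39 → 1
Apr 12 23:00 end RM40 → 0
Apr 13 11:00 start RM42 → 1
Apr 13 19:00 end RM42 → 0
Apr 14 09:00 start RM43 → 1
Apr 14 17:00 end RM43 → 0
Peak is 3, at Apr 12 19:00 (RM39, RM40, RM41).

3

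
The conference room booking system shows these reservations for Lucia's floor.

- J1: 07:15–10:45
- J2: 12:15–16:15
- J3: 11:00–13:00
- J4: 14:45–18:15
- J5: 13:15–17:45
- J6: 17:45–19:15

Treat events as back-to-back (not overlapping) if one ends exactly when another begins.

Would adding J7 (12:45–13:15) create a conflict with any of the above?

Yes — it overlaps J2, J3

J1: ends 10:45 at or before J7 starts 12:45 → clear.
J3: starts 11:00 before J7 ends 13:15, and ends 13:00 after J7 starts 12:45 → overlap.
J2: starts 12:15 before J7 ends 13:15, and ends 16:15 after J7 starts 12:45 → overlap.
J5: starts 13:15 at or after J7 ends 13:15 → clear.
J4: starts 14:45 at or after J7 ends 13:15 → clear.
J6: starts 17:45 at or after J7 ends 13:15 → clear.
J7 overlaps J2, J3.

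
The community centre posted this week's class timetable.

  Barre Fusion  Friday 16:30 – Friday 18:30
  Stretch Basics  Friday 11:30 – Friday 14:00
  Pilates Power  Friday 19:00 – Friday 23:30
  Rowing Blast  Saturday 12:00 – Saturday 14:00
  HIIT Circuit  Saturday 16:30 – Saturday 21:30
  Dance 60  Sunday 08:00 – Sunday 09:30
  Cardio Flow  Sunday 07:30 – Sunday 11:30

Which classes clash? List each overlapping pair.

Two intervals overlap when each starts before the other ends.
Sorted by start: Stretch Basics, Barre Fusion, Pilates Power, Rowing Blast, HIIT Circuit, Cardio Flow, Dance 60.
Barre Fusion starts after Stretch Basics ends, so nothing later overlaps Stretch Basics either.
Pilates Power starts after Barre Fusion ends, so nothing later overlaps Barre Fusion either.
Rowing Blast starts after Pilates Power ends, so nothing later overlaps Pilates Power either.
HIIT Circuit starts after Rowing Blast ends, so nothing later overlaps Rowing Blast either.
Cardio Flow starts after HIIT Circuit ends, so nothing later overlaps HIIT Circuit either.
Dance 60 starts before Cardio Flow ends → Cardio Flow and Dance 60 overlap.

Cardio Flow & Dance 60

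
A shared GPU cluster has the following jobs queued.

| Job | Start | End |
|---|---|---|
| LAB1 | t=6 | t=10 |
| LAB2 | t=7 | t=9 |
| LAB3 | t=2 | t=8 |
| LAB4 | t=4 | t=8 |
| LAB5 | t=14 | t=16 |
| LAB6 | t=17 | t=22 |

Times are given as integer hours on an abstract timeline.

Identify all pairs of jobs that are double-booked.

Check each pair: they overlap iff neither finishes before the other starts.
Sorted by start: LAB3, LAB4, LAB1, LAB2, LAB5, LAB6.
LAB4 starts before LAB3 ends → LAB3 and LAB4 overlap.
LAB1 starts before LAB3 ends → LAB3 and LAB1 overlap.
LAB2 starts before LAB3 ends → LAB3 and LAB2 overlap.
LAB5 starts after LAB3 ends; LAB3 is clear from here.
LAB1 starts before LAB4 ends → LAB4 and LAB1 overlap.
LAB2 starts before LAB4 ends → LAB4 and LAB2 overlap.
LAB5 starts after LAB4 ends; LAB4 is clear from here.
LAB2 starts before LAB1 ends → LAB1 and LAB2 overlap.
LAB5 starts after LAB1 ends; LAB1 is clear from here.
LAB5 starts after LAB2 ends; LAB2 is clear from here.
LAB6 starts after LAB5 ends.

LAB1 & LAB2, LAB1 & LAB3, LAB1 & LAB4, LAB2 & LAB3, LAB2 & LAB4, LAB3 & LAB4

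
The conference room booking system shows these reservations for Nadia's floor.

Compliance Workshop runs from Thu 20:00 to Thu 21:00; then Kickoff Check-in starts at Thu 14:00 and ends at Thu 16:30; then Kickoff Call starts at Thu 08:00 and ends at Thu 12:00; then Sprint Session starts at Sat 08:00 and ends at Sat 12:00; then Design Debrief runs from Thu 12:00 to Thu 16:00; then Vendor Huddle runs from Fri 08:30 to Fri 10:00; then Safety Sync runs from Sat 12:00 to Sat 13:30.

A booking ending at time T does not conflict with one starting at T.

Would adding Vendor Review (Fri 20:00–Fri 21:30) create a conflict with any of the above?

Kickoff Call: ends Thu 12:00 at or before Vendor Review starts Fri 20:00 → clear.
Design Debrief: ends Thu 16:00 at or before Vendor Review starts Fri 20:00 → clear.
Kickoff Check-in: ends Thu 16:30 at or before Vendor Review starts Fri 20:00 → clear.
Compliance Workshop: ends Thu 21:00 at or before Vendor Review starts Fri 20:00 → clear.
Vendor Huddle: ends Fri 10:00 at or before Vendor Review starts Fri 20:00 → clear.
Sprint Session: starts Sat 08:00 at or after Vendor Review ends Fri 21:30 → clear.
Safety Sync: starts Sat 12:00 at or after Vendor Review ends Fri 21:30 → clear.

No — it doesn't clash with anything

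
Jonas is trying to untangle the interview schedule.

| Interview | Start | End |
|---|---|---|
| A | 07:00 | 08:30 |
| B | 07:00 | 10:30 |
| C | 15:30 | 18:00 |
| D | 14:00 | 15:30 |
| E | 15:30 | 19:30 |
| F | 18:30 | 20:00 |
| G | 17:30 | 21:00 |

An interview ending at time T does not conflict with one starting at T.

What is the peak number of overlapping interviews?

Walk through starts and ends in time order (an end at T is processed before a start at T):
07:00 start A → 1
07:00 start B → 2
08:30 end A → 1
10:30 end B → 0
14:00 start D → 1
15:30 end D → 0
15:30 start C → 1
15:30 start E → 2
17:30 start G → 3
18:00 end C → 2
18:30 start F → 3
19:30 end E → 2
20:00 end F → 1
21:00 end G → 0
Peak is 3, at 17:30 (C, E, G).

3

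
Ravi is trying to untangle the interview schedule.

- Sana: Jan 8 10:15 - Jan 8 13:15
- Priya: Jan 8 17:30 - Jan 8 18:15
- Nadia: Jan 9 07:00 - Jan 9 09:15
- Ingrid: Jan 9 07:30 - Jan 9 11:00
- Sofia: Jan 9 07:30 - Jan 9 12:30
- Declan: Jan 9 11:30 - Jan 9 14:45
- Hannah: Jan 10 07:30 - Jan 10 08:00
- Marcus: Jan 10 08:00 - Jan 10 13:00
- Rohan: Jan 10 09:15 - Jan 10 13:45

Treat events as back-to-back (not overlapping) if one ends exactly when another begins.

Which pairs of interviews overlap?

Declan & Sofia, Ingrid & Nadia, Ingrid & Sofia, Marcus & Rohan, Nadia & Sofia

Sorted by start: Sana, Priya, Nadia, Ingrid, Sofia, Declan, Hannah, Marcus, Rohan.
Priya starts after Sana ends, so nothing later overlaps Sana either.
Nadia starts after Priya ends, so nothing later overlaps Priya either.
Ingrid starts before Nadia ends → Nadia and Ingrid overlap.
Sofia starts before Nadia ends → Nadia and Sofia overlap.
Declan starts after Nadia ends, so nothing later overlaps Nadia either.
Sofia starts before Ingrid ends → Ingrid and Sofia overlap.
Declan starts after Ingrid ends, so nothing later overlaps Ingrid either.
Declan starts before Sofia ends → Sofia and Declan overlap.
Hannah starts after Sofia ends, so nothing later overlaps Sofia either.
Hannah starts after Declan ends, so nothing later overlaps Declan either.
Marcus starts exactly when Hannah ends (back-to-back, no overlap), so nothing later overlaps Hannah either.
Rohan starts before Marcus ends → Marcus and Rohan overlap.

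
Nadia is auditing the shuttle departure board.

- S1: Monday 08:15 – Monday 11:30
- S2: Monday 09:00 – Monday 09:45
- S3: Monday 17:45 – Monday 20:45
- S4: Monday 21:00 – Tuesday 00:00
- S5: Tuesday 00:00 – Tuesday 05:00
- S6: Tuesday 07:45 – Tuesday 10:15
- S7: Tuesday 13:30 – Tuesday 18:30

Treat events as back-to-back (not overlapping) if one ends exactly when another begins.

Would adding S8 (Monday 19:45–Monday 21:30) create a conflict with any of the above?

Yes — it overlaps S3, S4

S1: ends Monday 11:30 at or before S8 starts Monday 19:45 → clear.
S2: ends Monday 09:45 at or before S8 starts Monday 19:45 → clear.
S3: starts Monday 17:45 before S8 ends Monday 21:30, and ends Monday 20:45 after S8 starts Monday 19:45 → overlap.
S4: starts Monday 21:00 before S8 ends Monday 21:30, and ends Tuesday 00:00 after S8 starts Monday 19:45 → overlap.
S5: starts Tuesday 00:00 at or after S8 ends Monday 21:30 → clear.
S6: starts Tuesday 07:45 at or after S8 ends Monday 21:30 → clear.
S7: starts Tuesday 13:30 at or after S8 ends Monday 21:30 → clear.
S8 overlaps S3, S4.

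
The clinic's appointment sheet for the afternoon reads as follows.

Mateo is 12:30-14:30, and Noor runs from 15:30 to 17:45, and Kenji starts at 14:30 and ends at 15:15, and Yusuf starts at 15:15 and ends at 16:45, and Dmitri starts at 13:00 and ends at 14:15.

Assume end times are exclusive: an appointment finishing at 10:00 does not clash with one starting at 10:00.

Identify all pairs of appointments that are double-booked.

Sorted by start: Mateo, Dmitri, Kenji, Yusuf, Noor.
Dmitri starts before Mateo ends → Mateo and Dmitri overlap.
Kenji starts exactly when Mateo ends (back-to-back, no overlap), so nothing later overlaps Mateo either.
Kenji starts after Dmitri ends, so nothing later overlaps Dmitri either.
Yusuf starts exactly when Kenji ends (back-to-back, no overlap), so nothing later overlaps Kenji either.
Noor starts before Yusuf ends → Yusuf and Noor overlap.

Dmitri & Mateo, Noor & Yusuf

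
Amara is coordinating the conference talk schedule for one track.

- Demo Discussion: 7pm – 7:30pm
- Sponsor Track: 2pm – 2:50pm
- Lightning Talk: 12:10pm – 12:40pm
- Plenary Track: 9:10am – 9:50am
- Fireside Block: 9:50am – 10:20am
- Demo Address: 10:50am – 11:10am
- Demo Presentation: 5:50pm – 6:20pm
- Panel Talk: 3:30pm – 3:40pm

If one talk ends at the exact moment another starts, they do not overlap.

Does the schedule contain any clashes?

Sorted by start: Plenary Track, Fireside Block, Demo Address, Lightning Talk, Sponsor Track, Panel Talk, Demo Presentation, Demo Discussion.
Fireside Block starts exactly when Plenary Track ends (back-to-back, no overlap); Plenary Track is clear from here.
Demo Address starts after Fireside Block ends; Fireside Block is clear from here.
Lightning Talk starts after Demo Address ends; Demo Address is clear from here.
Sponsor Track starts after Lightning Talk ends; Lightning Talk is clear from here.
Panel Talk starts after Sponsor Track ends; Sponsor Track is clear from here.
Demo Presentation starts after Panel Talk ends; Panel Talk is clear from here.
Demo Discussion starts after Demo Presentation ends.
Every pair is clear; the schedule has no overlaps.

No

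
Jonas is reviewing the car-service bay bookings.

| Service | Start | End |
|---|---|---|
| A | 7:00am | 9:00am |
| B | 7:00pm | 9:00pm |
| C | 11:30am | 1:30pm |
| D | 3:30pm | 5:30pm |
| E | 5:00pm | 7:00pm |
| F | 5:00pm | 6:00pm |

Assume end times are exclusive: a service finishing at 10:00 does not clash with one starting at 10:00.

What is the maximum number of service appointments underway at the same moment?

Walk through starts and ends in time order (an end at T is processed before a start at T):
7:00am start A → 1
9:00am end A → 0
11:30am start C → 1
1:30pm end C → 0
3:30pm start D → 1
5:00pm start E → 2
5:00pm start F → 3
5:30pm end D → 2
6:00pm end F → 1
7:00pm end E → 0
7:00pm start B → 1
9:00pm end B → 0
Peak is 3, at 5:00pm (D, E, F).

3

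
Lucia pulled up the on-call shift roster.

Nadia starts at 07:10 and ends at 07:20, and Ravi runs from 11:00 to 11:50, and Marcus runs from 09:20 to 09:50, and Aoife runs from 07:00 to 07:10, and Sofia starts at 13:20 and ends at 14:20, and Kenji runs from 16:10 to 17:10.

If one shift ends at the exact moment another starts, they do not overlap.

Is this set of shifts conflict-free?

Sorted by start: Aoife, Nadia, Marcus, Ravi, Sofia, Kenji.
Nadia starts exactly when Aoife ends (back-to-back, no overlap) — done with Aoife.
Marcus starts after Nadia ends — done with Nadia.
Ravi starts after Marcus ends — done with Marcus.
Sofia starts after Ravi ends — done with Ravi.
Kenji starts after Sofia ends.
Every pair is clear; the schedule has no overlaps.

Yes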